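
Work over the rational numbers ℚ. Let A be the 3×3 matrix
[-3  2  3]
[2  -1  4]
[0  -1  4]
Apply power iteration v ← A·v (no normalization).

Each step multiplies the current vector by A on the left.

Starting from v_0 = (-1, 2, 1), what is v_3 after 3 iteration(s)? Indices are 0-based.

v_3 = (152, -44, 4)

v_0 = (-1, 2, 1).
v_1 = A·v_0 = (10, 0, 2).
v_2 = A·v_1 = (-24, 28, 8).
v_3 = A·v_2 = (152, -44, 4).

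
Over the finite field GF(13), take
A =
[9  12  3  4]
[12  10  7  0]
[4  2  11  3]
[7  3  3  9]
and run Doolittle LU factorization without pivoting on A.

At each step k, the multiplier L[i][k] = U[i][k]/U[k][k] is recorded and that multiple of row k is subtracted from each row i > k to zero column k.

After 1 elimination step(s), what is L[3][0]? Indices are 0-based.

Step 1: pivot at (0,0) is 9.
  row1 ← row1 − (10)·row0  ⇒  L[1][0]=10, U row1=(0, 7, 3, 12)
  row2 ← row2 − (12)·row0  ⇒  L[2][0]=12, U row2=(0, 1, 1, 7)
  row3 ← row3 − (8)·row0  ⇒  L[3][0]=8, U row3=(0, 11, 5, 3)

L[3][0] = 8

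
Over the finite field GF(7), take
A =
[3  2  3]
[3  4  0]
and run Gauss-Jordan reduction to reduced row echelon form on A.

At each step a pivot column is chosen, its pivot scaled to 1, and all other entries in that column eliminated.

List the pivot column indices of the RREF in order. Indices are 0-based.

pivot columns: 0, 1

pivot(0,0)=3: scale R0 → (1, 3, 1)
  clear (1,0): R1 −= (3)R0 → (0, 2, 4)
pivot(1,1)=2: scale R1 → (0, 1, 2)
  clear (0,1): R0 −= (3)R1 → (1, 0, 2)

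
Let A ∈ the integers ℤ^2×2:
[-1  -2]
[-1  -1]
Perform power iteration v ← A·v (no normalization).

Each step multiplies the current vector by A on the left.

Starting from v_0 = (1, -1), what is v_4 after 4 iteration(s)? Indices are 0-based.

v_0 = (1, -1).
v_1 = A·v_0 = (1, 0).
v_2 = A·v_1 = (-1, -1).
v_3 = A·v_2 = (3, 2).
v_4 = A·v_3 = (-7, -5).

v_4 = (-7, -5)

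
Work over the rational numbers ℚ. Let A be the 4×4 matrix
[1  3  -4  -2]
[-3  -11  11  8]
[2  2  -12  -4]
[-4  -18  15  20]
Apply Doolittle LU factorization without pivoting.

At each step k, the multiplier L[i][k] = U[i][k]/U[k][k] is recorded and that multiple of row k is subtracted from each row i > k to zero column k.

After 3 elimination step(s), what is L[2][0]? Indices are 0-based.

Step 1: pivot at (0,0) is 1.
  row1 ← row1 − (-3)·row0  ⇒  L[1][0]=-3, U row1=(0, -2, -1, 2)
  row2 ← row2 − (2)·row0  ⇒  L[2][0]=2, U row2=(0, -4, -4, 0)
  row3 ← row3 − (-4)·row0  ⇒  L[3][0]=-4, U row3=(0, -6, -1, 12)
Step 2: pivot at (1,1) is -2.
  row2 ← row2 − (2)·row1  ⇒  L[2][1]=2, U row2=(0, 0, -2, -4)
  row3 ← row3 − (3)·row1  ⇒  L[3][1]=3, U row3=(0, 0, 2, 6)
Step 3: pivot at (2,2) is -2.
  row3 ← row3 − (-1)·row2  ⇒  L[3][2]=-1, U row3=(0, 0, 0, 2)

L[2][0] = 2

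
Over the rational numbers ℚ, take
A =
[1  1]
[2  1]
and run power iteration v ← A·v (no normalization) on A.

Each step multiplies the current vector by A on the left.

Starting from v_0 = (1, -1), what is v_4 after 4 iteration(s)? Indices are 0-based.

v_4 = (5, 7)

v_0 = (1, -1).
v_1 = A·v_0 = (0, 1).
v_2 = A·v_1 = (1, 1).
v_3 = A·v_2 = (2, 3).
v_4 = A·v_3 = (5, 7).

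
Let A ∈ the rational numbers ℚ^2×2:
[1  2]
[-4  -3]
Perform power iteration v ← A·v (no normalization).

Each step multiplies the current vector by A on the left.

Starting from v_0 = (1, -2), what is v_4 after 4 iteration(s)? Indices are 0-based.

v_0 = (1, -2).
v_1 = A·v_0 = (-3, 2).
v_2 = A·v_1 = (1, 6).
v_3 = A·v_2 = (13, -22).
v_4 = A·v_3 = (-31, 14).

v_4 = (-31, 14)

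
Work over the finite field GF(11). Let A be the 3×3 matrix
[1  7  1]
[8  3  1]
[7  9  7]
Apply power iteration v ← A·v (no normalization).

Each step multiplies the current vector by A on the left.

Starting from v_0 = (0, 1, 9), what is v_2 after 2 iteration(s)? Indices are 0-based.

v_2 = (7, 5, 9)

v_0 = (0, 1, 9).
v_1 = A·v_0 = (5, 1, 6).
v_2 = A·v_1 = (7, 5, 9).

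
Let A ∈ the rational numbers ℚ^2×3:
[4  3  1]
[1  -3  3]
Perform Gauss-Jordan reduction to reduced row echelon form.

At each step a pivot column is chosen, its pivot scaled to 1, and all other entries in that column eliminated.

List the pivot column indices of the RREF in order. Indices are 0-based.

pivot(0,0)=4: scale R0 → (1, 3/4, 1/4)
  clear (1,0): R1 −= (1)R0 → (0, -15/4, 11/4)
pivot(1,1)=-15/4: scale R1 → (0, 1, -11/15)
  clear (0,1): R0 −= (3/4)R1 → (1, 0, 4/5)

pivot columns: 0, 1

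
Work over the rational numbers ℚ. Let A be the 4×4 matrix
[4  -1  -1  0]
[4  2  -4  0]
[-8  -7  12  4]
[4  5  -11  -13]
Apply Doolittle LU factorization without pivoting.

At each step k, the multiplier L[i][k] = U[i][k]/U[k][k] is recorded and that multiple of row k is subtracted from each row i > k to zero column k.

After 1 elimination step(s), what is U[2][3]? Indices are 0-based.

U[2][3] = 4

Step 1: pivot at (0,0) is 4.
  row1 ← row1 − (1)·row0  ⇒  L[1][0]=1, U row1=(0, 3, -3, 0)
  row2 ← row2 − (-2)·row0  ⇒  L[2][0]=-2, U row2=(0, -9, 10, 4)
  row3 ← row3 − (1)·row0  ⇒  L[3][0]=1, U row3=(0, 6, -10, -13)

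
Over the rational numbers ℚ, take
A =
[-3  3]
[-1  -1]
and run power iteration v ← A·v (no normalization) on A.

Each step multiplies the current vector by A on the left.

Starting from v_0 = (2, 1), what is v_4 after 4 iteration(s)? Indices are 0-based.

v_4 = (-72, -12)

v_0 = (2, 1).
v_1 = A·v_0 = (-3, -3).
v_2 = A·v_1 = (0, 6).
v_3 = A·v_2 = (18, -6).
v_4 = A·v_3 = (-72, -12).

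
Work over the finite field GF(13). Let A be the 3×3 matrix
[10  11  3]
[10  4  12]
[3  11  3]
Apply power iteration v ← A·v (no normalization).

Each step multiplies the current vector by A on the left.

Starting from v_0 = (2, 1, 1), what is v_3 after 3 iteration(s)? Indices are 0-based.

v_0 = (2, 1, 1).
v_1 = A·v_0 = (8, 10, 7).
v_2 = A·v_1 = (3, 9, 12).
v_3 = A·v_2 = (9, 2, 1).

v_3 = (9, 2, 1)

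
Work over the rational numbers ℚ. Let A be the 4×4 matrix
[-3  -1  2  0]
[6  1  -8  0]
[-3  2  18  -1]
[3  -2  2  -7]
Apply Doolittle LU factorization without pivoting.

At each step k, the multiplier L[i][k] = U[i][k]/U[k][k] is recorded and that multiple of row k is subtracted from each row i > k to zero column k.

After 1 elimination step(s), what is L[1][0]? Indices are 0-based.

L[1][0] = -2

Step 1: pivot at (0,0) is -3.
  row1 ← row1 − (-2)·row0  ⇒  L[1][0]=-2, U row1=(0, -1, -4, 0)
  row2 ← row2 − (1)·row0  ⇒  L[2][0]=1, U row2=(0, 3, 16, -1)
  row3 ← row3 − (-1)·row0  ⇒  L[3][0]=-1, U row3=(0, -3, 4, -7)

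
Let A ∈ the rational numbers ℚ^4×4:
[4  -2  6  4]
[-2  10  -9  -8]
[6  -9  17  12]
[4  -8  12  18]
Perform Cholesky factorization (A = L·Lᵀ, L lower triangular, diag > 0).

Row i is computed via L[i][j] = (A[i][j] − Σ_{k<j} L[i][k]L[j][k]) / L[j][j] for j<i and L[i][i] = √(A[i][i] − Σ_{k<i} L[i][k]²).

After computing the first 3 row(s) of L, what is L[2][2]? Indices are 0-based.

L[2][2] = 2

Step 1: L[0][0] = √(4) = 2.
  L[1][0] = (-2) / L[0][0] = -1.
Step 2: L[1][1] = √(9) = 3.
  L[2][0] = (6) / L[0][0] = 3.
  L[2][1] = (-6) / L[1][1] = -2.
Step 3: L[2][2] = √(4) = 2.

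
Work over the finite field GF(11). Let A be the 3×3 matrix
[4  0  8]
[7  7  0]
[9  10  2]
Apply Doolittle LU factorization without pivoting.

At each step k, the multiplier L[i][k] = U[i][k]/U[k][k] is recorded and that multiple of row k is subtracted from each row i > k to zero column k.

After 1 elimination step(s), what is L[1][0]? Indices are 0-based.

k=0: U[0][0]=4
  eliminate (1,0): mult=10, new row 1: (0, 7, 8); set L[1][0]=10
  eliminate (2,0): mult=5, new row 2: (0, 10, 6); set L[2][0]=5

L[1][0] = 10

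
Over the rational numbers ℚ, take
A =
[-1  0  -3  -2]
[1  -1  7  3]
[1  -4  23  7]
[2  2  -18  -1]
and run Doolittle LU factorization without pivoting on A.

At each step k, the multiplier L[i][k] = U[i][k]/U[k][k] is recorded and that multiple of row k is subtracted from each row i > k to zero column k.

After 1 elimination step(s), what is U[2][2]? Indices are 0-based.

Step 1: pivot at (0,0) is -1.
  row1 ← row1 − (-1)·row0  ⇒  L[1][0]=-1, U row1=(0, -1, 4, 1)
  row2 ← row2 − (-1)·row0  ⇒  L[2][0]=-1, U row2=(0, -4, 20, 5)
  row3 ← row3 − (-2)·row0  ⇒  L[3][0]=-2, U row3=(0, 2, -24, -5)

U[2][2] = 20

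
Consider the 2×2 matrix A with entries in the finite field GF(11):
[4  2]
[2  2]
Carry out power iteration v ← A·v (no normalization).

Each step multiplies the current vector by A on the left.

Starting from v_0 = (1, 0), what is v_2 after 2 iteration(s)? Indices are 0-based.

v_2 = (9, 1)

v_0 = (1, 0).
v_1 = A·v_0 = (4, 2).
v_2 = A·v_1 = (9, 1).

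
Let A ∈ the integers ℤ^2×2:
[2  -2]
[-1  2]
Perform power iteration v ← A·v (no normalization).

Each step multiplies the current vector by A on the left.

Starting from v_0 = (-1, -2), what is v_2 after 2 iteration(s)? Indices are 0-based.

v_2 = (10, -8)

v_0 = (-1, -2).
v_1 = A·v_0 = (2, -3).
v_2 = A·v_1 = (10, -8).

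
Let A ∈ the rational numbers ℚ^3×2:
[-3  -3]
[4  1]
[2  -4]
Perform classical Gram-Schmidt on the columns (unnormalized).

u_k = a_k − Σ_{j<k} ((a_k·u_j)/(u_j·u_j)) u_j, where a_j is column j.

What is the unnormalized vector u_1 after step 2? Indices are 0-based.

u_1 = (-72/29, 9/29, -126/29)

Step 1: u_0 = a_0 = (-3, 4, 2).
Step 2: u_1 = a_1 − (5/29)·u_0 = (-72/29, 9/29, -126/29).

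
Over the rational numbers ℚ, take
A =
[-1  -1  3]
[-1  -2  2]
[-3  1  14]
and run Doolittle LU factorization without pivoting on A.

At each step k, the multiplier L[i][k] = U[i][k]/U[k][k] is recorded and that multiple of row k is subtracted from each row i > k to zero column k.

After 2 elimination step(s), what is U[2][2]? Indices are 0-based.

U[2][2] = 1

[col 0] pivot -1
  R1 -= 1*R0 → (0, -1, -1)  (L[1][0] := 1)
  R2 -= 3*R0 → (0, 4, 5)  (L[2][0] := 3)
[col 1] pivot -1
  R2 -= -4*R1 → (0, 0, 1)  (L[2][1] := -4)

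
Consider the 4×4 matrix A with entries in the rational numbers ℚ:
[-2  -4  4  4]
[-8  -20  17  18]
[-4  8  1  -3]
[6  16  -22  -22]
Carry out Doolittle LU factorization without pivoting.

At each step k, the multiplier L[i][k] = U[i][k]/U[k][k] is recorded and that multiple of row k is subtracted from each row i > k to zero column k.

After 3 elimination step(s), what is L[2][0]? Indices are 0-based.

k=0: U[0][0]=-2
  eliminate (1,0): mult=4, new row 1: (0, -4, 1, 2); set L[1][0]=4
  eliminate (2,0): mult=2, new row 2: (0, 16, -7, -11); set L[2][0]=2
  eliminate (3,0): mult=-3, new row 3: (0, 4, -10, -10); set L[3][0]=-3
k=1: U[1][1]=-4
  eliminate (2,1): mult=-4, new row 2: (0, 0, -3, -3); set L[2][1]=-4
  eliminate (3,1): mult=-1, new row 3: (0, 0, -9, -8); set L[3][1]=-1
k=2: U[2][2]=-3
  eliminate (3,2): mult=3, new row 3: (0, 0, 0, 1); set L[3][2]=3

L[2][0] = 2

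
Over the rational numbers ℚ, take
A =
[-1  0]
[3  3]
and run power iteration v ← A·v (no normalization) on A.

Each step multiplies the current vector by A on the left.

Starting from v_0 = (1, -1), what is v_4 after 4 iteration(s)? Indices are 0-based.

v_4 = (1, -21)

v_0 = (1, -1).
v_1 = A·v_0 = (-1, 0).
v_2 = A·v_1 = (1, -3).
v_3 = A·v_2 = (-1, -6).
v_4 = A·v_3 = (1, -21).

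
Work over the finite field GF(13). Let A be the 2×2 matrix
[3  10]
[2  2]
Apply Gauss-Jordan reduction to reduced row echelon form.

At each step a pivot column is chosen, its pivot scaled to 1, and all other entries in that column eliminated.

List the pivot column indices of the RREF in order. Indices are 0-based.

step 1: normalize row 0 (÷3) = (1, 12)
  row 1: subtract 2×row0 = (0, 4)
step 2: normalize row 1 (÷4) = (0, 1)
  row 0: subtract 12×row1 = (1, 0)

pivot columns: 0, 1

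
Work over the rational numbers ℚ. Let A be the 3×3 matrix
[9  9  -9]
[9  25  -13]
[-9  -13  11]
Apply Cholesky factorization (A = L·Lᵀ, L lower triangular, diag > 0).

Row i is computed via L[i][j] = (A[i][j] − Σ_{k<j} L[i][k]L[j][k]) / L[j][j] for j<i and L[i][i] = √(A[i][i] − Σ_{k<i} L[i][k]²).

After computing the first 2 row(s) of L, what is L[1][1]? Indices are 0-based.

L[1][1] = 4

Step 1: L[0][0] = √(9) = 3.
  L[1][0] = (9) / L[0][0] = 3.
Step 2: L[1][1] = √(16) = 4.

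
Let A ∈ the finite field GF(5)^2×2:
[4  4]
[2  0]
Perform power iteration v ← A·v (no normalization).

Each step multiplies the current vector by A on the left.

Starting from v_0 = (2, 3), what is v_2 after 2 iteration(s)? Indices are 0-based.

v_2 = (1, 0)

v_0 = (2, 3).
v_1 = A·v_0 = (0, 4).
v_2 = A·v_1 = (1, 0).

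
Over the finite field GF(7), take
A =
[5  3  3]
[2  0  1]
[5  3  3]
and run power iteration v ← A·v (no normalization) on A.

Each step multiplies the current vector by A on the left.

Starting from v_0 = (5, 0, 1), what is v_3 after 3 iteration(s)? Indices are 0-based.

v_3 = (5, 1, 5)

v_0 = (5, 0, 1).
v_1 = A·v_0 = (0, 4, 0).
v_2 = A·v_1 = (5, 0, 5).
v_3 = A·v_2 = (5, 1, 5).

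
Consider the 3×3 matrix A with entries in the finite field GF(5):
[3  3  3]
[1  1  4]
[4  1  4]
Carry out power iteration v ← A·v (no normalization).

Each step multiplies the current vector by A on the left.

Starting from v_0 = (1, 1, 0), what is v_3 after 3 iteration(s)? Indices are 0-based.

v_3 = (4, 1, 3)

v_0 = (1, 1, 0).
v_1 = A·v_0 = (1, 2, 0).
v_2 = A·v_1 = (4, 3, 1).
v_3 = A·v_2 = (4, 1, 3).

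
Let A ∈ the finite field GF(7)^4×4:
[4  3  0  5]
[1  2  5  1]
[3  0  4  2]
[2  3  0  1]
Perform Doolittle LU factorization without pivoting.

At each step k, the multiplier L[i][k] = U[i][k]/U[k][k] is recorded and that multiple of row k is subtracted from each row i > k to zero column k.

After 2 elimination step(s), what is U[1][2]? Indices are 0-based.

Step 1: pivot at (0,0) is 4.
  row1 ← row1 − (2)·row0  ⇒  L[1][0]=2, U row1=(0, 3, 5, 5)
  row2 ← row2 − (6)·row0  ⇒  L[2][0]=6, U row2=(0, 3, 4, 0)
  row3 ← row3 − (4)·row0  ⇒  L[3][0]=4, U row3=(0, 5, 0, 2)
Step 2: pivot at (1,1) is 3.
  row2 ← row2 − (1)·row1  ⇒  L[2][1]=1, U row2=(0, 0, 6, 2)
  row3 ← row3 − (4)·row1  ⇒  L[3][1]=4, U row3=(0, 0, 1, 3)

U[1][2] = 5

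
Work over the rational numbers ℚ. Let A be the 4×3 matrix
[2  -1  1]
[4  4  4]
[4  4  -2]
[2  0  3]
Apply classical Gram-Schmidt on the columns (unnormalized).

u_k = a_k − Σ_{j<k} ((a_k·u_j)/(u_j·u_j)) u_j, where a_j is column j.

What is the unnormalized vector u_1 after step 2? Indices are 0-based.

Step 1: u_0 = a_0 = (2, 4, 4, 2).
Step 2: u_1 = a_1 − (3/4)·u_0 = (-5/2, 1, 1, -3/2).

u_1 = (-5/2, 1, 1, -3/2)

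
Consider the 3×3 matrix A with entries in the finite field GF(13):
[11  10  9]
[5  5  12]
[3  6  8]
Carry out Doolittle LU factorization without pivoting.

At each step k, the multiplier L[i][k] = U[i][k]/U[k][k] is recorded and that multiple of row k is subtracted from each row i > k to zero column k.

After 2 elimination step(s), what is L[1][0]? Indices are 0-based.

L[1][0] = 4

[col 0] pivot 11
  R1 -= 4*R0 → (0, 4, 2)  (L[1][0] := 4)
  R2 -= 5*R0 → (0, 8, 2)  (L[2][0] := 5)
[col 1] pivot 4
  R2 -= 2*R1 → (0, 0, 11)  (L[2][1] := 2)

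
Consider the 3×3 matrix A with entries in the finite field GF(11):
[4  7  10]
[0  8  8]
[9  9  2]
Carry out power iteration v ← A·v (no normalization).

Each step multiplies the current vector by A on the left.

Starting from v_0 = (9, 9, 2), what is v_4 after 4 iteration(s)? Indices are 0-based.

v_0 = (9, 9, 2).
v_1 = A·v_0 = (9, 0, 1).
v_2 = A·v_1 = (2, 8, 6).
v_3 = A·v_2 = (3, 2, 3).
v_4 = A·v_3 = (1, 7, 7).

v_4 = (1, 7, 7)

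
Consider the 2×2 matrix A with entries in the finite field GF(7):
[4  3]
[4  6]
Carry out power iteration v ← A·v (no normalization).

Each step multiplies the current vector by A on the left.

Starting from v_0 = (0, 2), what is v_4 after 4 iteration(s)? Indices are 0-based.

v_4 = (3, 1)

v_0 = (0, 2).
v_1 = A·v_0 = (6, 5).
v_2 = A·v_1 = (4, 5).
v_3 = A·v_2 = (3, 4).
v_4 = A·v_3 = (3, 1).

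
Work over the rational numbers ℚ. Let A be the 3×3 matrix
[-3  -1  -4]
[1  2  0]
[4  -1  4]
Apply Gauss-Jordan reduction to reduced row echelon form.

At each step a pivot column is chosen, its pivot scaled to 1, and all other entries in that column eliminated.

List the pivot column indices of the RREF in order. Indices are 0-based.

pivot(0,0)=-3: scale R0 → (1, 1/3, 4/3)
  clear (1,0): R1 −= (1)R0 → (0, 5/3, -4/3)
  clear (2,0): R2 −= (4)R0 → (0, -7/3, -4/3)
pivot(1,1)=5/3: scale R1 → (0, 1, -4/5)
  clear (0,1): R0 −= (1/3)R1 → (1, 0, 8/5)
  clear (2,1): R2 −= (-7/3)R1 → (0, 0, -16/5)
pivot(2,2)=-16/5: scale R2 → (0, 0, 1)
  clear (0,2): R0 −= (8/5)R2 → (1, 0, 0)
  clear (1,2): R1 −= (-4/5)R2 → (0, 1, 0)

pivot columns: 0, 1, 2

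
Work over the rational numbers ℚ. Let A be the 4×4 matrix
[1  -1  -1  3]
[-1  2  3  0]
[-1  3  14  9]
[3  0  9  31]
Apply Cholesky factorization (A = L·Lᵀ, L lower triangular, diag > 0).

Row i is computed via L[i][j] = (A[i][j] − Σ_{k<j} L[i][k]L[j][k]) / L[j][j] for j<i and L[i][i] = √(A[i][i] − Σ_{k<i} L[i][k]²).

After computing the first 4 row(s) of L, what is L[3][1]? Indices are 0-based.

Step 1: L[0][0] = √(1) = 1.
  L[1][0] = (-1) / L[0][0] = -1.
Step 2: L[1][1] = √(1) = 1.
  L[2][0] = (-1) / L[0][0] = -1.
  L[2][1] = (2) / L[1][1] = 2.
Step 3: L[2][2] = √(9) = 3.
  L[3][0] = (3) / L[0][0] = 3.
  L[3][1] = (3) / L[1][1] = 3.
  L[3][2] = (6) / L[2][2] = 2.
Step 4: L[3][3] = √(9) = 3.

L[3][1] = 3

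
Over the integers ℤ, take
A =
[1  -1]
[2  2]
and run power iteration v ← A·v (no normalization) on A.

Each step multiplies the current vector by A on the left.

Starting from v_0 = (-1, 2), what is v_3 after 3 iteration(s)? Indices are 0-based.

v_3 = (-3, -14)

v_0 = (-1, 2).
v_1 = A·v_0 = (-3, 2).
v_2 = A·v_1 = (-5, -2).
v_3 = A·v_2 = (-3, -14).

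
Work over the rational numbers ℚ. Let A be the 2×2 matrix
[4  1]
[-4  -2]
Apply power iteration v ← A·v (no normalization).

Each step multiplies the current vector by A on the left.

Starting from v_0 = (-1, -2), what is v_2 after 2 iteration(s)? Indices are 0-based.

v_2 = (-16, 8)

v_0 = (-1, -2).
v_1 = A·v_0 = (-6, 8).
v_2 = A·v_1 = (-16, 8).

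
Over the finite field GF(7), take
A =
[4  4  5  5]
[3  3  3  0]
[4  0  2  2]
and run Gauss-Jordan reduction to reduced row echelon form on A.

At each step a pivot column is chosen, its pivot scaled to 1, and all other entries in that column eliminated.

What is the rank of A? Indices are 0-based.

rank = 3

pivot(0,0)=4: scale R0 → (1, 1, 3, 3)
  clear (1,0): R1 −= (3)R0 → (0, 0, 1, 5)
  clear (2,0): R2 −= (4)R0 → (0, 3, 4, 4)
pivot(1,1): swap R1↔R2
pivot(1,1)=3: scale R1 → (0, 1, 6, 6)
  clear (0,1): R0 −= (1)R1 → (1, 0, 4, 4)
pivot(2,2)=1: scale R2 → (0, 0, 1, 5)
  clear (0,2): R0 −= (4)R2 → (1, 0, 0, 5)
  clear (1,2): R1 −= (6)R2 → (0, 1, 0, 4)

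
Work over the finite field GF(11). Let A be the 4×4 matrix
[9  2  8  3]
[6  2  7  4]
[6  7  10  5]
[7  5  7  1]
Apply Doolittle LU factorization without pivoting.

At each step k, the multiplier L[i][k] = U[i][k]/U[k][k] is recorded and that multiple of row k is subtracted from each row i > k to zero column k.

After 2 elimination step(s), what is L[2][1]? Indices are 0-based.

Step 1: pivot at (0,0) is 9.
  row1 ← row1 − (8)·row0  ⇒  L[1][0]=8, U row1=(0, 8, 9, 2)
  row2 ← row2 − (8)·row0  ⇒  L[2][0]=8, U row2=(0, 2, 1, 3)
  row3 ← row3 − (2)·row0  ⇒  L[3][0]=2, U row3=(0, 1, 2, 6)
Step 2: pivot at (1,1) is 8.
  row2 ← row2 − (3)·row1  ⇒  L[2][1]=3, U row2=(0, 0, 7, 8)
  row3 ← row3 − (7)·row1  ⇒  L[3][1]=7, U row3=(0, 0, 5, 3)

L[2][1] = 3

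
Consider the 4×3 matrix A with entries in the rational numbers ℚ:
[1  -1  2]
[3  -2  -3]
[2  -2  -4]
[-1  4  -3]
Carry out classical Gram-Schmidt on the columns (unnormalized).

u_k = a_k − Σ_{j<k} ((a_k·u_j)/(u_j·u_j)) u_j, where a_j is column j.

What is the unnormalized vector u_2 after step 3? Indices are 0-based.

u_2 = (14/5, 3/5, -12/5, -1/5)

Step 1: u_0 = a_0 = (1, 3, 2, -1).
Step 2: u_1 = a_1 − (-1)·u_0 = (0, 1, 0, 3).
Step 3: u_2 = a_2 − (-4/5)·u_0 − (-6/5)·u_1 = (14/5, 3/5, -12/5, -1/5).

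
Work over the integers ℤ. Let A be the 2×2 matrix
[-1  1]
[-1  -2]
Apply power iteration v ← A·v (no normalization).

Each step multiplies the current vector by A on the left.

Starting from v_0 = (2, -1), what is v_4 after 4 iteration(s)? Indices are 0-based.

v_0 = (2, -1).
v_1 = A·v_0 = (-3, 0).
v_2 = A·v_1 = (3, 3).
v_3 = A·v_2 = (0, -9).
v_4 = A·v_3 = (-9, 18).

v_4 = (-9, 18)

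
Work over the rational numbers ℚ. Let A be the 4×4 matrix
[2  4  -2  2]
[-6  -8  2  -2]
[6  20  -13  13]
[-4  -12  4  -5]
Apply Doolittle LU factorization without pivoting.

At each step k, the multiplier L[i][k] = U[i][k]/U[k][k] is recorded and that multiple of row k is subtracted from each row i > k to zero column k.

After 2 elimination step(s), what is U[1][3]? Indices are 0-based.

U[1][3] = 4

k=0: U[0][0]=2
  eliminate (1,0): mult=-3, new row 1: (0, 4, -4, 4); set L[1][0]=-3
  eliminate (2,0): mult=3, new row 2: (0, 8, -7, 7); set L[2][0]=3
  eliminate (3,0): mult=-2, new row 3: (0, -4, 0, -1); set L[3][0]=-2
k=1: U[1][1]=4
  eliminate (2,1): mult=2, new row 2: (0, 0, 1, -1); set L[2][1]=2
  eliminate (3,1): mult=-1, new row 3: (0, 0, -4, 3); set L[3][1]=-1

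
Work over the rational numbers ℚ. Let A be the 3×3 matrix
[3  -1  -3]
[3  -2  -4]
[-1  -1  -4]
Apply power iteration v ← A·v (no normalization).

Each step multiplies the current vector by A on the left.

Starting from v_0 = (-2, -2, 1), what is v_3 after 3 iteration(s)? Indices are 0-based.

v_0 = (-2, -2, 1).
v_1 = A·v_0 = (-7, -6, 0).
v_2 = A·v_1 = (-15, -9, 13).
v_3 = A·v_2 = (-75, -79, -28).

v_3 = (-75, -79, -28)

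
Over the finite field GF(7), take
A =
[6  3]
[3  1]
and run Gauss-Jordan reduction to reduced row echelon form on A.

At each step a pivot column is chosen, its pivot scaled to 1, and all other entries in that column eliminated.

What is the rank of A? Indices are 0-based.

rank = 2

step 1: normalize row 0 (÷6) = (1, 4)
  row 1: subtract 3×row0 = (0, 3)
step 2: normalize row 1 (÷3) = (0, 1)
  row 0: subtract 4×row1 = (1, 0)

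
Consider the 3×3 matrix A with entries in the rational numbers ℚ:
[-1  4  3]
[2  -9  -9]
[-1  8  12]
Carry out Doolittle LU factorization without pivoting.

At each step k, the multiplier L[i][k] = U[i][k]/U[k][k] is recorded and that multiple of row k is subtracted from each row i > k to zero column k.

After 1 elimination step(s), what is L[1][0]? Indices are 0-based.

k=0: U[0][0]=-1
  eliminate (1,0): mult=-2, new row 1: (0, -1, -3); set L[1][0]=-2
  eliminate (2,0): mult=1, new row 2: (0, 4, 9); set L[2][0]=1

L[1][0] = -2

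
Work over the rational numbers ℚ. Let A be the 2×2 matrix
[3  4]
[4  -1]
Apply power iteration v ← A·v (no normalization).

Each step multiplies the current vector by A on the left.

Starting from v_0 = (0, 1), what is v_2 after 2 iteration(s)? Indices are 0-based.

v_0 = (0, 1).
v_1 = A·v_0 = (4, -1).
v_2 = A·v_1 = (8, 17).

v_2 = (8, 17)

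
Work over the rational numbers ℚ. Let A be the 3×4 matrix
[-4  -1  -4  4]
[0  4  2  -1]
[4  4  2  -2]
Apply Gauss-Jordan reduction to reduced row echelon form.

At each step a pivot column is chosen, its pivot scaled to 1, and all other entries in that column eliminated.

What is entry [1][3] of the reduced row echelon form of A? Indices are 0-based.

M[1][3] = 1/7

step 1: normalize row 0 (÷-4) = (1, 1/4, 1, -1)
  row 2: subtract 4×row0 = (0, 3, -2, 2)
step 2: normalize row 1 (÷4) = (0, 1, 1/2, -1/4)
  row 0: subtract 1/4×row1 = (1, 0, 7/8, -15/16)
  row 2: subtract 3×row1 = (0, 0, -7/2, 11/4)
step 3: normalize row 2 (÷-7/2) = (0, 0, 1, -11/14)
  row 0: subtract 7/8×row2 = (1, 0, 0, -1/4)
  row 1: subtract 1/2×row2 = (0, 1, 0, 1/7)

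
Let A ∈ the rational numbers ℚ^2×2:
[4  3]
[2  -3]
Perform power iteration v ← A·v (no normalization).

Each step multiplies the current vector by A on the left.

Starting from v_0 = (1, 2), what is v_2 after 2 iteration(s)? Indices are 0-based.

v_2 = (28, 32)

v_0 = (1, 2).
v_1 = A·v_0 = (10, -4).
v_2 = A·v_1 = (28, 32).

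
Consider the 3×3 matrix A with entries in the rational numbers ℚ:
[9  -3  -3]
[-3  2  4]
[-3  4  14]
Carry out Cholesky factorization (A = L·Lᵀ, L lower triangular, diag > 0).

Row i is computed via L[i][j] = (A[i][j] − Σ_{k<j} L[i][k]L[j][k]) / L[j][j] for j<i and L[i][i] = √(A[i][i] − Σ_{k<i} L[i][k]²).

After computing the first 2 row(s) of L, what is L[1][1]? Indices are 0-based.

L[1][1] = 1

Step 1: L[0][0] = √(9) = 3.
  L[1][0] = (-3) / L[0][0] = -1.
Step 2: L[1][1] = √(1) = 1.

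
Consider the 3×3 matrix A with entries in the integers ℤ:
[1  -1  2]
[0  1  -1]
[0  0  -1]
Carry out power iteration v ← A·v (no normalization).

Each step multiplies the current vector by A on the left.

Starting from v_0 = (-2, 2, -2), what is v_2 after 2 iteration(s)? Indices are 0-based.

v_2 = (-8, 2, -2)

v_0 = (-2, 2, -2).
v_1 = A·v_0 = (-8, 4, 2).
v_2 = A·v_1 = (-8, 2, -2).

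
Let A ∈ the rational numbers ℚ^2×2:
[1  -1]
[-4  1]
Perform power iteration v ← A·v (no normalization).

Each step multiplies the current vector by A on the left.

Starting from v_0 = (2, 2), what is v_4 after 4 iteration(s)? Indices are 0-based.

v_4 = (42, -78)

v_0 = (2, 2).
v_1 = A·v_0 = (0, -6).
v_2 = A·v_1 = (6, -6).
v_3 = A·v_2 = (12, -30).
v_4 = A·v_3 = (42, -78).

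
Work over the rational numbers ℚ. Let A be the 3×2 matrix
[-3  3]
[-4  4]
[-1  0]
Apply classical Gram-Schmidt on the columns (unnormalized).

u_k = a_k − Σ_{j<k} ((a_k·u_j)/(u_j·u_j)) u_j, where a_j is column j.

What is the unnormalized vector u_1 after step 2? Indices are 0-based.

u_1 = (3/26, 2/13, -25/26)

Step 1: u_0 = a_0 = (-3, -4, -1).
Step 2: u_1 = a_1 − (-25/26)·u_0 = (3/26, 2/13, -25/26).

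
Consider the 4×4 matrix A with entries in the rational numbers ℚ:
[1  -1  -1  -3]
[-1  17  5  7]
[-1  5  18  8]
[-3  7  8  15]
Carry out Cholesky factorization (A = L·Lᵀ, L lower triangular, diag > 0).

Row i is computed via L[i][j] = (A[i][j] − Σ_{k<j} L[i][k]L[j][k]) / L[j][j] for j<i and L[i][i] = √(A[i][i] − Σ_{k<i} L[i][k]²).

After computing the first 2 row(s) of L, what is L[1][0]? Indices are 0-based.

L[1][0] = -1

Step 1: L[0][0] = √(1) = 1.
  L[1][0] = (-1) / L[0][0] = -1.
Step 2: L[1][1] = √(16) = 4.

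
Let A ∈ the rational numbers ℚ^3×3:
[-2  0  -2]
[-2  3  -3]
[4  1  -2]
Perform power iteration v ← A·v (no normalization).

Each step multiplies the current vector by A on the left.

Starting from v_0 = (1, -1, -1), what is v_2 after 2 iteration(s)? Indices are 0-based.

v_0 = (1, -1, -1).
v_1 = A·v_0 = (0, -2, 5).
v_2 = A·v_1 = (-10, -21, -12).

v_2 = (-10, -21, -12)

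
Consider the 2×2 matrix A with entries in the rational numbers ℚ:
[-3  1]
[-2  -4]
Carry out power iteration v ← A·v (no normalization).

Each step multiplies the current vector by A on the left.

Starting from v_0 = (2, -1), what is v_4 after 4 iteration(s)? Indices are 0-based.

v_4 = (49, 490)

v_0 = (2, -1).
v_1 = A·v_0 = (-7, 0).
v_2 = A·v_1 = (21, 14).
v_3 = A·v_2 = (-49, -98).
v_4 = A·v_3 = (49, 490).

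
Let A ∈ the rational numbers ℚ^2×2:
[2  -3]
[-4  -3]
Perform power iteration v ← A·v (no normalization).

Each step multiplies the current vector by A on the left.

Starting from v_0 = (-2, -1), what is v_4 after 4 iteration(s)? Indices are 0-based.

v_4 = (-647, -749)

v_0 = (-2, -1).
v_1 = A·v_0 = (-1, 11).
v_2 = A·v_1 = (-35, -29).
v_3 = A·v_2 = (17, 227).
v_4 = A·v_3 = (-647, -749).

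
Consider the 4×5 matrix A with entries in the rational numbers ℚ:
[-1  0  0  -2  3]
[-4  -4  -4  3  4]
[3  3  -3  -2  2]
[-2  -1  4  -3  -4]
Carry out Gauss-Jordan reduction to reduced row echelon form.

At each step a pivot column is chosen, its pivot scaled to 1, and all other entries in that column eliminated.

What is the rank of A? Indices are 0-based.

[1] R0 /= -1  ⇒  (1, 0, 0, 2, -3)
     R1 -= -4·R0  ⇒  (0, -4, -4, 11, -8)
     R2 -= 3·R0  ⇒  (0, 3, -3, -8, 11)
     R3 -= -2·R0  ⇒  (0, -1, 4, 1, -10)
[2] R1 /= -4  ⇒  (0, 1, 1, -11/4, 2)
     R2 -= 3·R1  ⇒  (0, 0, -6, 1/4, 5)
     R3 -= -1·R1  ⇒  (0, 0, 5, -7/4, -8)
[3] R2 /= -6  ⇒  (0, 0, 1, -1/24, -5/6)
     R1 -= 1·R2  ⇒  (0, 1, 0, -65/24, 17/6)
     R3 -= 5·R2  ⇒  (0, 0, 0, -37/24, -23/6)
[4] R3 /= -37/24  ⇒  (0, 0, 0, 1, 92/37)
     R0 -= 2·R3  ⇒  (1, 0, 0, 0, -295/37)
     R1 -= -65/24·R3  ⇒  (0, 1, 0, 0, 354/37)
     R2 -= -1/24·R3  ⇒  (0, 0, 1, 0, -27/37)

rank = 4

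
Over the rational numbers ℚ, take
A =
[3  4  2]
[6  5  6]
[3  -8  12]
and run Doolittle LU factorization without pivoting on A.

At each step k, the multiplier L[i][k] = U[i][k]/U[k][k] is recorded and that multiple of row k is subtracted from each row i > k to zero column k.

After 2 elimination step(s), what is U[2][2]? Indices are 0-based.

k=0: U[0][0]=3
  eliminate (1,0): mult=2, new row 1: (0, -3, 2); set L[1][0]=2
  eliminate (2,0): mult=1, new row 2: (0, -12, 10); set L[2][0]=1
k=1: U[1][1]=-3
  eliminate (2,1): mult=4, new row 2: (0, 0, 2); set L[2][1]=4

U[2][2] = 2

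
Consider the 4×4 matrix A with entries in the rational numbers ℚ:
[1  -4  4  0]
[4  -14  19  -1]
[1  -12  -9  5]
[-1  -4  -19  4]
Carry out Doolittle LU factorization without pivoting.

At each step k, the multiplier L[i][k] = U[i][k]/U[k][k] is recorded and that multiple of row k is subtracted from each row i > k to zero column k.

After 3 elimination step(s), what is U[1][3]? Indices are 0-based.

U[1][3] = -1

Step 1: pivot at (0,0) is 1.
  row1 ← row1 − (4)·row0  ⇒  L[1][0]=4, U row1=(0, 2, 3, -1)
  row2 ← row2 − (1)·row0  ⇒  L[2][0]=1, U row2=(0, -8, -13, 5)
  row3 ← row3 − (-1)·row0  ⇒  L[3][0]=-1, U row3=(0, -8, -15, 4)
Step 2: pivot at (1,1) is 2.
  row2 ← row2 − (-4)·row1  ⇒  L[2][1]=-4, U row2=(0, 0, -1, 1)
  row3 ← row3 − (-4)·row1  ⇒  L[3][1]=-4, U row3=(0, 0, -3, 0)
Step 3: pivot at (2,2) is -1.
  row3 ← row3 − (3)·row2  ⇒  L[3][2]=3, U row3=(0, 0, 0, -3)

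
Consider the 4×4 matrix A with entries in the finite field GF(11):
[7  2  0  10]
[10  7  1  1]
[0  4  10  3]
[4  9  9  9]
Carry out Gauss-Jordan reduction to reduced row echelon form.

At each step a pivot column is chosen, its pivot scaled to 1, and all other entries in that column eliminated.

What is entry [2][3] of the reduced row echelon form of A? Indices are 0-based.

[1] R0 /= 7  ⇒  (1, 5, 0, 3)
     R1 -= 10·R0  ⇒  (0, 1, 1, 4)
     R3 -= 4·R0  ⇒  (0, 0, 9, 8)
[2] R1 /= 1  ⇒  (0, 1, 1, 4)
     R0 -= 5·R1  ⇒  (1, 0, 6, 5)
     R2 -= 4·R1  ⇒  (0, 0, 6, 9)
[3] R2 /= 6  ⇒  (0, 0, 1, 7)
     R0 -= 6·R2  ⇒  (1, 0, 0, 7)
     R1 -= 1·R2  ⇒  (0, 1, 0, 8)
     R3 -= 9·R2  ⇒  (0, 0, 0, 0)
column 3 empty below row 3

M[2][3] = 7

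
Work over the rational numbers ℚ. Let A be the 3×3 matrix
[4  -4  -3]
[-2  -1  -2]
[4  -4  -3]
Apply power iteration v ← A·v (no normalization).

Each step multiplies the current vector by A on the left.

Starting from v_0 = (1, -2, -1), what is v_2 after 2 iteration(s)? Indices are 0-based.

v_2 = (7, -62, 7)

v_0 = (1, -2, -1).
v_1 = A·v_0 = (15, 2, 15).
v_2 = A·v_1 = (7, -62, 7).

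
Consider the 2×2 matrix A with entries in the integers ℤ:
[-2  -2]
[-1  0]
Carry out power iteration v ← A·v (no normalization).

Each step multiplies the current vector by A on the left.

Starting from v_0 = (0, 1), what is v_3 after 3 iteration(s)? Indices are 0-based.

v_0 = (0, 1).
v_1 = A·v_0 = (-2, 0).
v_2 = A·v_1 = (4, 2).
v_3 = A·v_2 = (-12, -4).

v_3 = (-12, -4)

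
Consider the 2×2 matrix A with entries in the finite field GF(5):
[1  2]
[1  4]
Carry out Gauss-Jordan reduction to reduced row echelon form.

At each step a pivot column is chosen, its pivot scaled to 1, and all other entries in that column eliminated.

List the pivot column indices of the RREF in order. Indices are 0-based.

step 1: normalize row 0 (÷1) = (1, 2)
  row 1: subtract 1×row0 = (0, 2)
step 2: normalize row 1 (÷2) = (0, 1)
  row 0: subtract 2×row1 = (1, 0)

pivot columns: 0, 1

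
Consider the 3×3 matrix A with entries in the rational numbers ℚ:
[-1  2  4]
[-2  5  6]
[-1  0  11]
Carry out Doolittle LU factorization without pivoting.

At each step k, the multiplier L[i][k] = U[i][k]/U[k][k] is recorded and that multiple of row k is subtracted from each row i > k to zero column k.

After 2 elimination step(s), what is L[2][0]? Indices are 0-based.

L[2][0] = 1

Step 1: pivot at (0,0) is -1.
  row1 ← row1 − (2)·row0  ⇒  L[1][0]=2, U row1=(0, 1, -2)
  row2 ← row2 − (1)·row0  ⇒  L[2][0]=1, U row2=(0, -2, 7)
Step 2: pivot at (1,1) is 1.
  row2 ← row2 − (-2)·row1  ⇒  L[2][1]=-2, U row2=(0, 0, 3)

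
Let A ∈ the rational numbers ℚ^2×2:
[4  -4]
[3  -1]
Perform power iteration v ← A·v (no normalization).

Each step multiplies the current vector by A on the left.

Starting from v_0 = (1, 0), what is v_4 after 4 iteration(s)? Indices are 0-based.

v_4 = (-92, -63)

v_0 = (1, 0).
v_1 = A·v_0 = (4, 3).
v_2 = A·v_1 = (4, 9).
v_3 = A·v_2 = (-20, 3).
v_4 = A·v_3 = (-92, -63).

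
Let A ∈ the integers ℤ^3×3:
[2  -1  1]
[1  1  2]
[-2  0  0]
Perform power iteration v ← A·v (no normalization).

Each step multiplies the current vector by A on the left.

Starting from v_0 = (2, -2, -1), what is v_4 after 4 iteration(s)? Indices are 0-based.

v_0 = (2, -2, -1).
v_1 = A·v_0 = (5, -2, -4).
v_2 = A·v_1 = (8, -5, -10).
v_3 = A·v_2 = (11, -17, -16).
v_4 = A·v_3 = (23, -38, -22).

v_4 = (23, -38, -22)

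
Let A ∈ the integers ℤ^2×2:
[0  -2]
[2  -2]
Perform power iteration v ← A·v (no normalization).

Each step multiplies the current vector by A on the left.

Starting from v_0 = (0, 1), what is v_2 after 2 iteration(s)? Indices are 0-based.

v_0 = (0, 1).
v_1 = A·v_0 = (-2, -2).
v_2 = A·v_1 = (4, 0).

v_2 = (4, 0)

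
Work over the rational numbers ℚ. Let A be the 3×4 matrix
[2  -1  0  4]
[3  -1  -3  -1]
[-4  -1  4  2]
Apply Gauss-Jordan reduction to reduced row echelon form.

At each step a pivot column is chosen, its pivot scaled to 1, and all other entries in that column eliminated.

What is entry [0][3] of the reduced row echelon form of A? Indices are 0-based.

[1] R0 /= 2  ⇒  (1, -1/2, 0, 2)
     R1 -= 3·R0  ⇒  (0, 1/2, -3, -7)
     R2 -= -4·R0  ⇒  (0, -3, 4, 10)
[2] R1 /= 1/2  ⇒  (0, 1, -6, -14)
     R0 -= -1/2·R1  ⇒  (1, 0, -3, -5)
     R2 -= -3·R1  ⇒  (0, 0, -14, -32)
[3] R2 /= -14  ⇒  (0, 0, 1, 16/7)
     R0 -= -3·R2  ⇒  (1, 0, 0, 13/7)
     R1 -= -6·R2  ⇒  (0, 1, 0, -2/7)

M[0][3] = 13/7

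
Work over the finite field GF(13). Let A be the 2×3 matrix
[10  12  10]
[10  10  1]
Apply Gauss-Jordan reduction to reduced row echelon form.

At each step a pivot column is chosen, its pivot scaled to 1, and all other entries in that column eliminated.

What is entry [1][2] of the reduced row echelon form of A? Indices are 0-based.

M[1][2] = 11

pivot(0,0)=10: scale R0 → (1, 9, 1)
  clear (1,0): R1 −= (10)R0 → (0, 11, 4)
pivot(1,1)=11: scale R1 → (0, 1, 11)
  clear (0,1): R0 −= (9)R1 → (1, 0, 6)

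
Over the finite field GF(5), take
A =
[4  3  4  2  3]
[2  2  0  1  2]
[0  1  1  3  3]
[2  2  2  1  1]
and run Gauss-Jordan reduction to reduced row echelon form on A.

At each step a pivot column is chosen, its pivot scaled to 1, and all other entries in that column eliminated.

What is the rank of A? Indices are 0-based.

rank = 4

step 1: normalize row 0 (÷4) = (1, 2, 1, 3, 2)
  row 1: subtract 2×row0 = (0, 3, 3, 0, 3)
  row 3: subtract 2×row0 = (0, 3, 0, 0, 2)
step 2: normalize row 1 (÷3) = (0, 1, 1, 0, 1)
  row 0: subtract 2×row1 = (1, 0, 4, 3, 0)
  row 2: subtract 1×row1 = (0, 0, 0, 3, 2)
  row 3: subtract 3×row1 = (0, 0, 2, 0, 4)
step 3: exchange rows 2,3
step 3: normalize row 2 (÷2) = (0, 0, 1, 0, 2)
  row 0: subtract 4×row2 = (1, 0, 0, 3, 2)
  row 1: subtract 1×row2 = (0, 1, 0, 0, 4)
step 4: normalize row 3 (÷3) = (0, 0, 0, 1, 4)
  row 0: subtract 3×row3 = (1, 0, 0, 0, 0)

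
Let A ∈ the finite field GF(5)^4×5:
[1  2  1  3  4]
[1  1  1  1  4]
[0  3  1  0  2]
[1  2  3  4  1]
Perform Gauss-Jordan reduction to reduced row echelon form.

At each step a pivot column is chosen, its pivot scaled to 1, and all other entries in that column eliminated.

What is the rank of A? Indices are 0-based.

pivot(0,0)=1: scale R0 → (1, 2, 1, 3, 4)
  clear (1,0): R1 −= (1)R0 → (0, 4, 0, 3, 0)
  clear (3,0): R3 −= (1)R0 → (0, 0, 2, 1, 2)
pivot(1,1)=4: scale R1 → (0, 1, 0, 2, 0)
  clear (0,1): R0 −= (2)R1 → (1, 0, 1, 4, 4)
  clear (2,1): R2 −= (3)R1 → (0, 0, 1, 4, 2)
pivot(2,2)=1: scale R2 → (0, 0, 1, 4, 2)
  clear (0,2): R0 −= (1)R2 → (1, 0, 0, 0, 2)
  clear (3,2): R3 −= (2)R2 → (0, 0, 0, 3, 3)
pivot(3,3)=3: scale R3 → (0, 0, 0, 1, 1)
  clear (1,3): R1 −= (2)R3 → (0, 1, 0, 0, 3)
  clear (2,3): R2 −= (4)R3 → (0, 0, 1, 0, 3)

rank = 4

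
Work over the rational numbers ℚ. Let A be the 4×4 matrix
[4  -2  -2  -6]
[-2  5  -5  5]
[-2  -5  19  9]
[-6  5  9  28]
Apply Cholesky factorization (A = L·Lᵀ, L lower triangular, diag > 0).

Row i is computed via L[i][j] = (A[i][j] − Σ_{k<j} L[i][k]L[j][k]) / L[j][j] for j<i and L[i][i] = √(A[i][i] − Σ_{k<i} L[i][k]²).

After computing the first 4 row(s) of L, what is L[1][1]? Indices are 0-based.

Step 1: L[0][0] = √(4) = 2.
  L[1][0] = (-2) / L[0][0] = -1.
Step 2: L[1][1] = √(4) = 2.
  L[2][0] = (-2) / L[0][0] = -1.
  L[2][1] = (-6) / L[1][1] = -3.
Step 3: L[2][2] = √(9) = 3.
  L[3][0] = (-6) / L[0][0] = -3.
  L[3][1] = (2) / L[1][1] = 1.
  L[3][2] = (9) / L[2][2] = 3.
Step 4: L[3][3] = √(9) = 3.

L[1][1] = 2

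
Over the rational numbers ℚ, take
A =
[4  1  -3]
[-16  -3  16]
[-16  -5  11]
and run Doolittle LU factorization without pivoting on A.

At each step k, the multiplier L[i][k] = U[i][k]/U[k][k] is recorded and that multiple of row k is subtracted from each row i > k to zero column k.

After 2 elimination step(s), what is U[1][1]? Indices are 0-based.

[col 0] pivot 4
  R1 -= -4*R0 → (0, 1, 4)  (L[1][0] := -4)
  R2 -= -4*R0 → (0, -1, -1)  (L[2][0] := -4)
[col 1] pivot 1
  R2 -= -1*R1 → (0, 0, 3)  (L[2][1] := -1)

U[1][1] = 1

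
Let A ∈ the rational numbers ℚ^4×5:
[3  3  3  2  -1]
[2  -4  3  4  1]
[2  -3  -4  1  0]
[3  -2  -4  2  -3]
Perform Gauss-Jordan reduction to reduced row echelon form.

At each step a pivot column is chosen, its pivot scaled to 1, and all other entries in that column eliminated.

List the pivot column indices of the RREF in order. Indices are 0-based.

pivot columns: 0, 1, 2, 3

pivot(0,0)=3: scale R0 → (1, 1, 1, 2/3, -1/3)
  clear (1,0): R1 −= (2)R0 → (0, -6, 1, 8/3, 5/3)
  clear (2,0): R2 −= (2)R0 → (0, -5, -6, -1/3, 2/3)
  clear (3,0): R3 −= (3)R0 → (0, -5, -7, 0, -2)
pivot(1,1)=-6: scale R1 → (0, 1, -1/6, -4/9, -5/18)
  clear (0,1): R0 −= (1)R1 → (1, 0, 7/6, 10/9, -1/18)
  clear (2,1): R2 −= (-5)R1 → (0, 0, -41/6, -23/9, -13/18)
  clear (3,1): R3 −= (-5)R1 → (0, 0, -47/6, -20/9, -61/18)
pivot(2,2)=-41/6: scale R2 → (0, 0, 1, 46/123, 13/123)
  clear (0,2): R0 −= (7/6)R2 → (1, 0, 0, 83/123, -22/123)
  clear (1,2): R1 −= (-1/6)R2 → (0, 1, 0, -47/123, -32/123)
  clear (3,2): R3 −= (-47/6)R2 → (0, 0, 0, 29/41, -105/41)
pivot(3,3)=29/41: scale R3 → (0, 0, 0, 1, -105/29)
  clear (0,3): R0 −= (83/123)R3 → (1, 0, 0, 0, 197/87)
  clear (1,3): R1 −= (-47/123)R3 → (0, 1, 0, 0, -143/87)
  clear (2,3): R2 −= (46/123)R3 → (0, 0, 1, 0, 127/87)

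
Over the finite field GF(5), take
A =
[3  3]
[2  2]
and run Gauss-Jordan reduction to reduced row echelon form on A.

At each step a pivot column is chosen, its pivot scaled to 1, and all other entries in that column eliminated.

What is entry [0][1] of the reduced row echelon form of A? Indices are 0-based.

M[0][1] = 1

pivot(0,0)=3: scale R0 → (1, 1)
  clear (1,0): R1 −= (2)R0 → (0, 0)
col 1: no nonzero at/below row 1; advance.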